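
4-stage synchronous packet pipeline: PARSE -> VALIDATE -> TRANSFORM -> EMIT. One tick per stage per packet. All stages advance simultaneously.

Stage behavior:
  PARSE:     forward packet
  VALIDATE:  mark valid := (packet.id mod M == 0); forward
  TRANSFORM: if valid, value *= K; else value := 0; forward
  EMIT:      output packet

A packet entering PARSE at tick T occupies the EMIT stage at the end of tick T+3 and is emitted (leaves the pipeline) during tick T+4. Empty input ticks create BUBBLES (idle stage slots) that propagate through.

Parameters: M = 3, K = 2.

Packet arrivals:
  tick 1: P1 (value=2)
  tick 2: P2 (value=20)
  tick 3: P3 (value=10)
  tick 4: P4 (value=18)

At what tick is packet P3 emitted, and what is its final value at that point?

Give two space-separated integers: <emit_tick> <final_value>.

Answer: 7 20

Derivation:
Tick 1: [PARSE:P1(v=2,ok=F), VALIDATE:-, TRANSFORM:-, EMIT:-] out:-; in:P1
Tick 2: [PARSE:P2(v=20,ok=F), VALIDATE:P1(v=2,ok=F), TRANSFORM:-, EMIT:-] out:-; in:P2
Tick 3: [PARSE:P3(v=10,ok=F), VALIDATE:P2(v=20,ok=F), TRANSFORM:P1(v=0,ok=F), EMIT:-] out:-; in:P3
Tick 4: [PARSE:P4(v=18,ok=F), VALIDATE:P3(v=10,ok=T), TRANSFORM:P2(v=0,ok=F), EMIT:P1(v=0,ok=F)] out:-; in:P4
Tick 5: [PARSE:-, VALIDATE:P4(v=18,ok=F), TRANSFORM:P3(v=20,ok=T), EMIT:P2(v=0,ok=F)] out:P1(v=0); in:-
Tick 6: [PARSE:-, VALIDATE:-, TRANSFORM:P4(v=0,ok=F), EMIT:P3(v=20,ok=T)] out:P2(v=0); in:-
Tick 7: [PARSE:-, VALIDATE:-, TRANSFORM:-, EMIT:P4(v=0,ok=F)] out:P3(v=20); in:-
Tick 8: [PARSE:-, VALIDATE:-, TRANSFORM:-, EMIT:-] out:P4(v=0); in:-
P3: arrives tick 3, valid=True (id=3, id%3=0), emit tick 7, final value 20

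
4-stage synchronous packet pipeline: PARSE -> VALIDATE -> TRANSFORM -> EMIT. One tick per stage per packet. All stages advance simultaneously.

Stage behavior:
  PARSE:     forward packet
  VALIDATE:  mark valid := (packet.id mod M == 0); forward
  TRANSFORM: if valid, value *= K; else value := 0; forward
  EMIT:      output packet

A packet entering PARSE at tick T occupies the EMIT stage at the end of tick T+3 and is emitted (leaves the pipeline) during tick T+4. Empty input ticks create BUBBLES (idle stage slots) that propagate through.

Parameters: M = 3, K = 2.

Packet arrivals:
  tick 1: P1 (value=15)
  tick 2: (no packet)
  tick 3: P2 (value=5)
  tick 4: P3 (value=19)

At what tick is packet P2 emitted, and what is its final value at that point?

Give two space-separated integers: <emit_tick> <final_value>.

Answer: 7 0

Derivation:
Tick 1: [PARSE:P1(v=15,ok=F), VALIDATE:-, TRANSFORM:-, EMIT:-] out:-; in:P1
Tick 2: [PARSE:-, VALIDATE:P1(v=15,ok=F), TRANSFORM:-, EMIT:-] out:-; in:-
Tick 3: [PARSE:P2(v=5,ok=F), VALIDATE:-, TRANSFORM:P1(v=0,ok=F), EMIT:-] out:-; in:P2
Tick 4: [PARSE:P3(v=19,ok=F), VALIDATE:P2(v=5,ok=F), TRANSFORM:-, EMIT:P1(v=0,ok=F)] out:-; in:P3
Tick 5: [PARSE:-, VALIDATE:P3(v=19,ok=T), TRANSFORM:P2(v=0,ok=F), EMIT:-] out:P1(v=0); in:-
Tick 6: [PARSE:-, VALIDATE:-, TRANSFORM:P3(v=38,ok=T), EMIT:P2(v=0,ok=F)] out:-; in:-
Tick 7: [PARSE:-, VALIDATE:-, TRANSFORM:-, EMIT:P3(v=38,ok=T)] out:P2(v=0); in:-
Tick 8: [PARSE:-, VALIDATE:-, TRANSFORM:-, EMIT:-] out:P3(v=38); in:-
P2: arrives tick 3, valid=False (id=2, id%3=2), emit tick 7, final value 0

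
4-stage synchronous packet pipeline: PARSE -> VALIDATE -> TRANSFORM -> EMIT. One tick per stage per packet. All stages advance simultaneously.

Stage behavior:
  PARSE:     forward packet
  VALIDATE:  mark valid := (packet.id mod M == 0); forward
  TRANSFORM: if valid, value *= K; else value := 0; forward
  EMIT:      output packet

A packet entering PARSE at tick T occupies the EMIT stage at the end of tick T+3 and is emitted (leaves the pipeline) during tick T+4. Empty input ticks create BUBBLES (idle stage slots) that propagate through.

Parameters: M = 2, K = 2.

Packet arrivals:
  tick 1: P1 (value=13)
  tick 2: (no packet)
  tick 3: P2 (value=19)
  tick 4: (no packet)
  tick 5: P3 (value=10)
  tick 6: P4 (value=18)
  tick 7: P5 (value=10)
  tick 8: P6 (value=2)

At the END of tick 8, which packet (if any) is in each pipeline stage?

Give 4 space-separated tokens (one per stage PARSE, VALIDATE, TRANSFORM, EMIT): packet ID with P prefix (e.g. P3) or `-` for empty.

Answer: P6 P5 P4 P3

Derivation:
Tick 1: [PARSE:P1(v=13,ok=F), VALIDATE:-, TRANSFORM:-, EMIT:-] out:-; in:P1
Tick 2: [PARSE:-, VALIDATE:P1(v=13,ok=F), TRANSFORM:-, EMIT:-] out:-; in:-
Tick 3: [PARSE:P2(v=19,ok=F), VALIDATE:-, TRANSFORM:P1(v=0,ok=F), EMIT:-] out:-; in:P2
Tick 4: [PARSE:-, VALIDATE:P2(v=19,ok=T), TRANSFORM:-, EMIT:P1(v=0,ok=F)] out:-; in:-
Tick 5: [PARSE:P3(v=10,ok=F), VALIDATE:-, TRANSFORM:P2(v=38,ok=T), EMIT:-] out:P1(v=0); in:P3
Tick 6: [PARSE:P4(v=18,ok=F), VALIDATE:P3(v=10,ok=F), TRANSFORM:-, EMIT:P2(v=38,ok=T)] out:-; in:P4
Tick 7: [PARSE:P5(v=10,ok=F), VALIDATE:P4(v=18,ok=T), TRANSFORM:P3(v=0,ok=F), EMIT:-] out:P2(v=38); in:P5
Tick 8: [PARSE:P6(v=2,ok=F), VALIDATE:P5(v=10,ok=F), TRANSFORM:P4(v=36,ok=T), EMIT:P3(v=0,ok=F)] out:-; in:P6
At end of tick 8: ['P6', 'P5', 'P4', 'P3']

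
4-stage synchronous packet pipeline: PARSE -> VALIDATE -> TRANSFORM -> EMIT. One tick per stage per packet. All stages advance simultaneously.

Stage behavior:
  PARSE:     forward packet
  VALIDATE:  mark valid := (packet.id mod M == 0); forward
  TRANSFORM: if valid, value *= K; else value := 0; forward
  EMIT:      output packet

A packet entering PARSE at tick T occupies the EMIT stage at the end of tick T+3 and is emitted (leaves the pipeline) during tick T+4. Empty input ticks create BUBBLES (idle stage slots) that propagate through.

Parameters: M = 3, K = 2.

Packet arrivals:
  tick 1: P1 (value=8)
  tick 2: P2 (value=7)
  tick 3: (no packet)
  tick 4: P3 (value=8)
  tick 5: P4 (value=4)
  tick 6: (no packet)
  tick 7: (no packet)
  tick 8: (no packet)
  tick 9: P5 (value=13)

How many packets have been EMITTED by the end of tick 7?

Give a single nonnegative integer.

Tick 1: [PARSE:P1(v=8,ok=F), VALIDATE:-, TRANSFORM:-, EMIT:-] out:-; in:P1
Tick 2: [PARSE:P2(v=7,ok=F), VALIDATE:P1(v=8,ok=F), TRANSFORM:-, EMIT:-] out:-; in:P2
Tick 3: [PARSE:-, VALIDATE:P2(v=7,ok=F), TRANSFORM:P1(v=0,ok=F), EMIT:-] out:-; in:-
Tick 4: [PARSE:P3(v=8,ok=F), VALIDATE:-, TRANSFORM:P2(v=0,ok=F), EMIT:P1(v=0,ok=F)] out:-; in:P3
Tick 5: [PARSE:P4(v=4,ok=F), VALIDATE:P3(v=8,ok=T), TRANSFORM:-, EMIT:P2(v=0,ok=F)] out:P1(v=0); in:P4
Tick 6: [PARSE:-, VALIDATE:P4(v=4,ok=F), TRANSFORM:P3(v=16,ok=T), EMIT:-] out:P2(v=0); in:-
Tick 7: [PARSE:-, VALIDATE:-, TRANSFORM:P4(v=0,ok=F), EMIT:P3(v=16,ok=T)] out:-; in:-
Emitted by tick 7: ['P1', 'P2']

Answer: 2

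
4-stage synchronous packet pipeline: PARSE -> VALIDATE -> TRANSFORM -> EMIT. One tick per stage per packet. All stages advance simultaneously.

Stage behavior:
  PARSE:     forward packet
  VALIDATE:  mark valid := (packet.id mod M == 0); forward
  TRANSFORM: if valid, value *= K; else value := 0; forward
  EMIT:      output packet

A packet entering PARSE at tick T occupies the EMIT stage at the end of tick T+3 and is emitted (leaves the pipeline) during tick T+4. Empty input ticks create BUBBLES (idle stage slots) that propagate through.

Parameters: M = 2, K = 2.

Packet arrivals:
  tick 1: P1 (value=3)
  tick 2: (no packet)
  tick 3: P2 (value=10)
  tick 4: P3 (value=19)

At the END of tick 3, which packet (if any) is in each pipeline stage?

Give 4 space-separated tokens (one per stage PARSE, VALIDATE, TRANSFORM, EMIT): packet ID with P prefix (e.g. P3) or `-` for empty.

Tick 1: [PARSE:P1(v=3,ok=F), VALIDATE:-, TRANSFORM:-, EMIT:-] out:-; in:P1
Tick 2: [PARSE:-, VALIDATE:P1(v=3,ok=F), TRANSFORM:-, EMIT:-] out:-; in:-
Tick 3: [PARSE:P2(v=10,ok=F), VALIDATE:-, TRANSFORM:P1(v=0,ok=F), EMIT:-] out:-; in:P2
At end of tick 3: ['P2', '-', 'P1', '-']

Answer: P2 - P1 -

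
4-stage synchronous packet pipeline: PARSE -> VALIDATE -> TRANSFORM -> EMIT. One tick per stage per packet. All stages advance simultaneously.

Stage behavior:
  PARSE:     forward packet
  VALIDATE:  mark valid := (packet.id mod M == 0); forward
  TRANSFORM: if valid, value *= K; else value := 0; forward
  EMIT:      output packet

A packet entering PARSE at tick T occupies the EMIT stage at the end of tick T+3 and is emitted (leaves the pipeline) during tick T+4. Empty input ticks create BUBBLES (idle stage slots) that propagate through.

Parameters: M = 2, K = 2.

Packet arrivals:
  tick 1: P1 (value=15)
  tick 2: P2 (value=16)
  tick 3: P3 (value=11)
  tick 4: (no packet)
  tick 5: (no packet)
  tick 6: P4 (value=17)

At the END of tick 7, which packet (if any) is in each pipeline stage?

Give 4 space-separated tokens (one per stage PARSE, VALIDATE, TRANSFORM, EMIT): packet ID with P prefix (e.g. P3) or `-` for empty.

Answer: - P4 - -

Derivation:
Tick 1: [PARSE:P1(v=15,ok=F), VALIDATE:-, TRANSFORM:-, EMIT:-] out:-; in:P1
Tick 2: [PARSE:P2(v=16,ok=F), VALIDATE:P1(v=15,ok=F), TRANSFORM:-, EMIT:-] out:-; in:P2
Tick 3: [PARSE:P3(v=11,ok=F), VALIDATE:P2(v=16,ok=T), TRANSFORM:P1(v=0,ok=F), EMIT:-] out:-; in:P3
Tick 4: [PARSE:-, VALIDATE:P3(v=11,ok=F), TRANSFORM:P2(v=32,ok=T), EMIT:P1(v=0,ok=F)] out:-; in:-
Tick 5: [PARSE:-, VALIDATE:-, TRANSFORM:P3(v=0,ok=F), EMIT:P2(v=32,ok=T)] out:P1(v=0); in:-
Tick 6: [PARSE:P4(v=17,ok=F), VALIDATE:-, TRANSFORM:-, EMIT:P3(v=0,ok=F)] out:P2(v=32); in:P4
Tick 7: [PARSE:-, VALIDATE:P4(v=17,ok=T), TRANSFORM:-, EMIT:-] out:P3(v=0); in:-
At end of tick 7: ['-', 'P4', '-', '-']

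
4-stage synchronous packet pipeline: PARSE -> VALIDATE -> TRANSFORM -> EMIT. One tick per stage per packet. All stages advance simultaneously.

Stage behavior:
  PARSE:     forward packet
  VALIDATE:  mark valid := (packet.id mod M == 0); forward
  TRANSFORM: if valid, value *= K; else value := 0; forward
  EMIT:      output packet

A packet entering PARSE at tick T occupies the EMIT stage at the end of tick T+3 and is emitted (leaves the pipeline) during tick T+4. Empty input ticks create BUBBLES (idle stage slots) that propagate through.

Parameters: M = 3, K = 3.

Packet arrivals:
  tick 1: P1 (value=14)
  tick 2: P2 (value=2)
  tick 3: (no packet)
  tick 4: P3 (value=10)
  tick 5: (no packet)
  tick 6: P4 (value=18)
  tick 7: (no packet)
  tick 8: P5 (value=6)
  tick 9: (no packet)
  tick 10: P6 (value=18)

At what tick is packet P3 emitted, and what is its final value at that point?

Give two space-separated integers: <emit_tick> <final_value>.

Answer: 8 30

Derivation:
Tick 1: [PARSE:P1(v=14,ok=F), VALIDATE:-, TRANSFORM:-, EMIT:-] out:-; in:P1
Tick 2: [PARSE:P2(v=2,ok=F), VALIDATE:P1(v=14,ok=F), TRANSFORM:-, EMIT:-] out:-; in:P2
Tick 3: [PARSE:-, VALIDATE:P2(v=2,ok=F), TRANSFORM:P1(v=0,ok=F), EMIT:-] out:-; in:-
Tick 4: [PARSE:P3(v=10,ok=F), VALIDATE:-, TRANSFORM:P2(v=0,ok=F), EMIT:P1(v=0,ok=F)] out:-; in:P3
Tick 5: [PARSE:-, VALIDATE:P3(v=10,ok=T), TRANSFORM:-, EMIT:P2(v=0,ok=F)] out:P1(v=0); in:-
Tick 6: [PARSE:P4(v=18,ok=F), VALIDATE:-, TRANSFORM:P3(v=30,ok=T), EMIT:-] out:P2(v=0); in:P4
Tick 7: [PARSE:-, VALIDATE:P4(v=18,ok=F), TRANSFORM:-, EMIT:P3(v=30,ok=T)] out:-; in:-
Tick 8: [PARSE:P5(v=6,ok=F), VALIDATE:-, TRANSFORM:P4(v=0,ok=F), EMIT:-] out:P3(v=30); in:P5
Tick 9: [PARSE:-, VALIDATE:P5(v=6,ok=F), TRANSFORM:-, EMIT:P4(v=0,ok=F)] out:-; in:-
Tick 10: [PARSE:P6(v=18,ok=F), VALIDATE:-, TRANSFORM:P5(v=0,ok=F), EMIT:-] out:P4(v=0); in:P6
Tick 11: [PARSE:-, VALIDATE:P6(v=18,ok=T), TRANSFORM:-, EMIT:P5(v=0,ok=F)] out:-; in:-
Tick 12: [PARSE:-, VALIDATE:-, TRANSFORM:P6(v=54,ok=T), EMIT:-] out:P5(v=0); in:-
Tick 13: [PARSE:-, VALIDATE:-, TRANSFORM:-, EMIT:P6(v=54,ok=T)] out:-; in:-
Tick 14: [PARSE:-, VALIDATE:-, TRANSFORM:-, EMIT:-] out:P6(v=54); in:-
P3: arrives tick 4, valid=True (id=3, id%3=0), emit tick 8, final value 30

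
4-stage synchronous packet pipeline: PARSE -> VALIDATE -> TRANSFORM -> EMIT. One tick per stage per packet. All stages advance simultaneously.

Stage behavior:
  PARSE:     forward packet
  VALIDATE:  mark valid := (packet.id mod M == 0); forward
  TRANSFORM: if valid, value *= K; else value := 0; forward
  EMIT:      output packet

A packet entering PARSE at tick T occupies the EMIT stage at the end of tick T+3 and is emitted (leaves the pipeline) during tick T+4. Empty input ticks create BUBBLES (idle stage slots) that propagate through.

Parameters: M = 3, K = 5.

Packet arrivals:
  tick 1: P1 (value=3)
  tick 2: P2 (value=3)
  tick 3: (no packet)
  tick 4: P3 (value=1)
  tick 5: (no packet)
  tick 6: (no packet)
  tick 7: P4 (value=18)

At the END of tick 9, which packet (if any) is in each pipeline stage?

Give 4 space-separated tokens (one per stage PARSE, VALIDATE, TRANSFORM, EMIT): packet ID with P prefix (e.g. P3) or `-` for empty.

Answer: - - P4 -

Derivation:
Tick 1: [PARSE:P1(v=3,ok=F), VALIDATE:-, TRANSFORM:-, EMIT:-] out:-; in:P1
Tick 2: [PARSE:P2(v=3,ok=F), VALIDATE:P1(v=3,ok=F), TRANSFORM:-, EMIT:-] out:-; in:P2
Tick 3: [PARSE:-, VALIDATE:P2(v=3,ok=F), TRANSFORM:P1(v=0,ok=F), EMIT:-] out:-; in:-
Tick 4: [PARSE:P3(v=1,ok=F), VALIDATE:-, TRANSFORM:P2(v=0,ok=F), EMIT:P1(v=0,ok=F)] out:-; in:P3
Tick 5: [PARSE:-, VALIDATE:P3(v=1,ok=T), TRANSFORM:-, EMIT:P2(v=0,ok=F)] out:P1(v=0); in:-
Tick 6: [PARSE:-, VALIDATE:-, TRANSFORM:P3(v=5,ok=T), EMIT:-] out:P2(v=0); in:-
Tick 7: [PARSE:P4(v=18,ok=F), VALIDATE:-, TRANSFORM:-, EMIT:P3(v=5,ok=T)] out:-; in:P4
Tick 8: [PARSE:-, VALIDATE:P4(v=18,ok=F), TRANSFORM:-, EMIT:-] out:P3(v=5); in:-
Tick 9: [PARSE:-, VALIDATE:-, TRANSFORM:P4(v=0,ok=F), EMIT:-] out:-; in:-
At end of tick 9: ['-', '-', 'P4', '-']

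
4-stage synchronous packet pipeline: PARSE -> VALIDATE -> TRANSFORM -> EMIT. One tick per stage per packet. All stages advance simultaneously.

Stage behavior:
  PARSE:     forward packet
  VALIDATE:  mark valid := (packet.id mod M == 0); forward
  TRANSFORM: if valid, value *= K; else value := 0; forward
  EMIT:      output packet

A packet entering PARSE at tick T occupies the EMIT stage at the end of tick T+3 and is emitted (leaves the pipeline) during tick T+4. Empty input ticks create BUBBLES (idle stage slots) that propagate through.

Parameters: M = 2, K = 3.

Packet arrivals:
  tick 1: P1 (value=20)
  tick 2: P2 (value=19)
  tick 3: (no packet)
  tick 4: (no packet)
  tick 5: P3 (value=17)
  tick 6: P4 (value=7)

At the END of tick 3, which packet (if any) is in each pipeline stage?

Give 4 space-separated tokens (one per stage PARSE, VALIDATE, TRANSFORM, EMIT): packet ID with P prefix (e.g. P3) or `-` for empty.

Tick 1: [PARSE:P1(v=20,ok=F), VALIDATE:-, TRANSFORM:-, EMIT:-] out:-; in:P1
Tick 2: [PARSE:P2(v=19,ok=F), VALIDATE:P1(v=20,ok=F), TRANSFORM:-, EMIT:-] out:-; in:P2
Tick 3: [PARSE:-, VALIDATE:P2(v=19,ok=T), TRANSFORM:P1(v=0,ok=F), EMIT:-] out:-; in:-
At end of tick 3: ['-', 'P2', 'P1', '-']

Answer: - P2 P1 -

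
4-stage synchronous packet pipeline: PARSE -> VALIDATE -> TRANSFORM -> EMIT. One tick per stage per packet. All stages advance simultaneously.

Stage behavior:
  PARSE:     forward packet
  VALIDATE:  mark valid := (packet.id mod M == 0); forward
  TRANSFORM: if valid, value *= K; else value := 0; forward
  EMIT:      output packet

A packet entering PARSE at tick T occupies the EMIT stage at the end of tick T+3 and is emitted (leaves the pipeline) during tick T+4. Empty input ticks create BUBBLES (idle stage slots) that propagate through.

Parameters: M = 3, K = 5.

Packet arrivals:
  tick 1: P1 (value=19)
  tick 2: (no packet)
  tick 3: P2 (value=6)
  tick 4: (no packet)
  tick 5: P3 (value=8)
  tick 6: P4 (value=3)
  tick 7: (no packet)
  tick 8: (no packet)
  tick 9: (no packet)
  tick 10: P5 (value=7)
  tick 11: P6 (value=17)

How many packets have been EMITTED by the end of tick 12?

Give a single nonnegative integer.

Answer: 4

Derivation:
Tick 1: [PARSE:P1(v=19,ok=F), VALIDATE:-, TRANSFORM:-, EMIT:-] out:-; in:P1
Tick 2: [PARSE:-, VALIDATE:P1(v=19,ok=F), TRANSFORM:-, EMIT:-] out:-; in:-
Tick 3: [PARSE:P2(v=6,ok=F), VALIDATE:-, TRANSFORM:P1(v=0,ok=F), EMIT:-] out:-; in:P2
Tick 4: [PARSE:-, VALIDATE:P2(v=6,ok=F), TRANSFORM:-, EMIT:P1(v=0,ok=F)] out:-; in:-
Tick 5: [PARSE:P3(v=8,ok=F), VALIDATE:-, TRANSFORM:P2(v=0,ok=F), EMIT:-] out:P1(v=0); in:P3
Tick 6: [PARSE:P4(v=3,ok=F), VALIDATE:P3(v=8,ok=T), TRANSFORM:-, EMIT:P2(v=0,ok=F)] out:-; in:P4
Tick 7: [PARSE:-, VALIDATE:P4(v=3,ok=F), TRANSFORM:P3(v=40,ok=T), EMIT:-] out:P2(v=0); in:-
Tick 8: [PARSE:-, VALIDATE:-, TRANSFORM:P4(v=0,ok=F), EMIT:P3(v=40,ok=T)] out:-; in:-
Tick 9: [PARSE:-, VALIDATE:-, TRANSFORM:-, EMIT:P4(v=0,ok=F)] out:P3(v=40); in:-
Tick 10: [PARSE:P5(v=7,ok=F), VALIDATE:-, TRANSFORM:-, EMIT:-] out:P4(v=0); in:P5
Tick 11: [PARSE:P6(v=17,ok=F), VALIDATE:P5(v=7,ok=F), TRANSFORM:-, EMIT:-] out:-; in:P6
Tick 12: [PARSE:-, VALIDATE:P6(v=17,ok=T), TRANSFORM:P5(v=0,ok=F), EMIT:-] out:-; in:-
Emitted by tick 12: ['P1', 'P2', 'P3', 'P4']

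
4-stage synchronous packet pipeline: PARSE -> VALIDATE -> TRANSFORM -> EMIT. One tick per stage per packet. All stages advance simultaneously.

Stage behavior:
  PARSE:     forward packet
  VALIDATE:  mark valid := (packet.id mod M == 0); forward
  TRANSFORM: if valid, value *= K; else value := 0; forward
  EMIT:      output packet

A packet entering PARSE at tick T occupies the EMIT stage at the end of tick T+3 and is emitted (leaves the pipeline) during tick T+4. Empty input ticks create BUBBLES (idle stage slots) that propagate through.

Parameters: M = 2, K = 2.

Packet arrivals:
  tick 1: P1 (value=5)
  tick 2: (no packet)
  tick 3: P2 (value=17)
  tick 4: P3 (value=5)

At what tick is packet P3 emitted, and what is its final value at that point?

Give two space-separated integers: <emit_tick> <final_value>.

Answer: 8 0

Derivation:
Tick 1: [PARSE:P1(v=5,ok=F), VALIDATE:-, TRANSFORM:-, EMIT:-] out:-; in:P1
Tick 2: [PARSE:-, VALIDATE:P1(v=5,ok=F), TRANSFORM:-, EMIT:-] out:-; in:-
Tick 3: [PARSE:P2(v=17,ok=F), VALIDATE:-, TRANSFORM:P1(v=0,ok=F), EMIT:-] out:-; in:P2
Tick 4: [PARSE:P3(v=5,ok=F), VALIDATE:P2(v=17,ok=T), TRANSFORM:-, EMIT:P1(v=0,ok=F)] out:-; in:P3
Tick 5: [PARSE:-, VALIDATE:P3(v=5,ok=F), TRANSFORM:P2(v=34,ok=T), EMIT:-] out:P1(v=0); in:-
Tick 6: [PARSE:-, VALIDATE:-, TRANSFORM:P3(v=0,ok=F), EMIT:P2(v=34,ok=T)] out:-; in:-
Tick 7: [PARSE:-, VALIDATE:-, TRANSFORM:-, EMIT:P3(v=0,ok=F)] out:P2(v=34); in:-
Tick 8: [PARSE:-, VALIDATE:-, TRANSFORM:-, EMIT:-] out:P3(v=0); in:-
P3: arrives tick 4, valid=False (id=3, id%2=1), emit tick 8, final value 0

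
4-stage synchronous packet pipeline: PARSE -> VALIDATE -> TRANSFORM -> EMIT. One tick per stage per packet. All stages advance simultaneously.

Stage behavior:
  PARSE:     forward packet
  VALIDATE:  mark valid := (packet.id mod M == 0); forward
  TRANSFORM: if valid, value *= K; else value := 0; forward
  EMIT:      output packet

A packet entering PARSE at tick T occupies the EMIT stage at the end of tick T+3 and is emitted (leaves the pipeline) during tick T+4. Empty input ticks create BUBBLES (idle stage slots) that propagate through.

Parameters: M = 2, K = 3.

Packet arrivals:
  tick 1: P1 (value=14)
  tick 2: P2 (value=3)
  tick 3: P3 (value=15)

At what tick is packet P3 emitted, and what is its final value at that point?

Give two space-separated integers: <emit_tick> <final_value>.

Answer: 7 0

Derivation:
Tick 1: [PARSE:P1(v=14,ok=F), VALIDATE:-, TRANSFORM:-, EMIT:-] out:-; in:P1
Tick 2: [PARSE:P2(v=3,ok=F), VALIDATE:P1(v=14,ok=F), TRANSFORM:-, EMIT:-] out:-; in:P2
Tick 3: [PARSE:P3(v=15,ok=F), VALIDATE:P2(v=3,ok=T), TRANSFORM:P1(v=0,ok=F), EMIT:-] out:-; in:P3
Tick 4: [PARSE:-, VALIDATE:P3(v=15,ok=F), TRANSFORM:P2(v=9,ok=T), EMIT:P1(v=0,ok=F)] out:-; in:-
Tick 5: [PARSE:-, VALIDATE:-, TRANSFORM:P3(v=0,ok=F), EMIT:P2(v=9,ok=T)] out:P1(v=0); in:-
Tick 6: [PARSE:-, VALIDATE:-, TRANSFORM:-, EMIT:P3(v=0,ok=F)] out:P2(v=9); in:-
Tick 7: [PARSE:-, VALIDATE:-, TRANSFORM:-, EMIT:-] out:P3(v=0); in:-
P3: arrives tick 3, valid=False (id=3, id%2=1), emit tick 7, final value 0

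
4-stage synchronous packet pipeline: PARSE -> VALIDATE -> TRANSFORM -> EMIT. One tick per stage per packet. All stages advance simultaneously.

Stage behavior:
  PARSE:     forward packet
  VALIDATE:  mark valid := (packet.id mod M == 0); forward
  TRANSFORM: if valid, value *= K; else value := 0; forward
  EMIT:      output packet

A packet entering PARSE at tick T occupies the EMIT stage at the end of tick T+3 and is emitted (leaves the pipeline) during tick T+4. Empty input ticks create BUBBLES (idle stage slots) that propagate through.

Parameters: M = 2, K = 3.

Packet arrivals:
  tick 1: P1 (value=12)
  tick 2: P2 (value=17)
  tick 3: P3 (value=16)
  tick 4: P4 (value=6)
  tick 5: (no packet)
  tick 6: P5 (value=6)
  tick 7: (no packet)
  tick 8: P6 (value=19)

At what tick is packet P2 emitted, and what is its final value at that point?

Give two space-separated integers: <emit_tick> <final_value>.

Tick 1: [PARSE:P1(v=12,ok=F), VALIDATE:-, TRANSFORM:-, EMIT:-] out:-; in:P1
Tick 2: [PARSE:P2(v=17,ok=F), VALIDATE:P1(v=12,ok=F), TRANSFORM:-, EMIT:-] out:-; in:P2
Tick 3: [PARSE:P3(v=16,ok=F), VALIDATE:P2(v=17,ok=T), TRANSFORM:P1(v=0,ok=F), EMIT:-] out:-; in:P3
Tick 4: [PARSE:P4(v=6,ok=F), VALIDATE:P3(v=16,ok=F), TRANSFORM:P2(v=51,ok=T), EMIT:P1(v=0,ok=F)] out:-; in:P4
Tick 5: [PARSE:-, VALIDATE:P4(v=6,ok=T), TRANSFORM:P3(v=0,ok=F), EMIT:P2(v=51,ok=T)] out:P1(v=0); in:-
Tick 6: [PARSE:P5(v=6,ok=F), VALIDATE:-, TRANSFORM:P4(v=18,ok=T), EMIT:P3(v=0,ok=F)] out:P2(v=51); in:P5
Tick 7: [PARSE:-, VALIDATE:P5(v=6,ok=F), TRANSFORM:-, EMIT:P4(v=18,ok=T)] out:P3(v=0); in:-
Tick 8: [PARSE:P6(v=19,ok=F), VALIDATE:-, TRANSFORM:P5(v=0,ok=F), EMIT:-] out:P4(v=18); in:P6
Tick 9: [PARSE:-, VALIDATE:P6(v=19,ok=T), TRANSFORM:-, EMIT:P5(v=0,ok=F)] out:-; in:-
Tick 10: [PARSE:-, VALIDATE:-, TRANSFORM:P6(v=57,ok=T), EMIT:-] out:P5(v=0); in:-
Tick 11: [PARSE:-, VALIDATE:-, TRANSFORM:-, EMIT:P6(v=57,ok=T)] out:-; in:-
Tick 12: [PARSE:-, VALIDATE:-, TRANSFORM:-, EMIT:-] out:P6(v=57); in:-
P2: arrives tick 2, valid=True (id=2, id%2=0), emit tick 6, final value 51

Answer: 6 51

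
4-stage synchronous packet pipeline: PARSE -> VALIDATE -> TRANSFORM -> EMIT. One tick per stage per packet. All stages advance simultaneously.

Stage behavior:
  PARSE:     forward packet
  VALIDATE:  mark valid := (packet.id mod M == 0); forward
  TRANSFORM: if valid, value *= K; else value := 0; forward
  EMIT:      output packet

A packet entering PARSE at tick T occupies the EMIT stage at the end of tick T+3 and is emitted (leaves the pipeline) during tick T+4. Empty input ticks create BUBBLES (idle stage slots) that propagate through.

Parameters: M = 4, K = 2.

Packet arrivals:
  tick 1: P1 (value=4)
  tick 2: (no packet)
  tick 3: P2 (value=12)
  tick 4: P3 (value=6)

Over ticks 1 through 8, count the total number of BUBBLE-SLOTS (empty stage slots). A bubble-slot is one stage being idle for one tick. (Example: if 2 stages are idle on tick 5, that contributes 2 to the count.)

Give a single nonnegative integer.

Tick 1: [PARSE:P1(v=4,ok=F), VALIDATE:-, TRANSFORM:-, EMIT:-] out:-; bubbles=3
Tick 2: [PARSE:-, VALIDATE:P1(v=4,ok=F), TRANSFORM:-, EMIT:-] out:-; bubbles=3
Tick 3: [PARSE:P2(v=12,ok=F), VALIDATE:-, TRANSFORM:P1(v=0,ok=F), EMIT:-] out:-; bubbles=2
Tick 4: [PARSE:P3(v=6,ok=F), VALIDATE:P2(v=12,ok=F), TRANSFORM:-, EMIT:P1(v=0,ok=F)] out:-; bubbles=1
Tick 5: [PARSE:-, VALIDATE:P3(v=6,ok=F), TRANSFORM:P2(v=0,ok=F), EMIT:-] out:P1(v=0); bubbles=2
Tick 6: [PARSE:-, VALIDATE:-, TRANSFORM:P3(v=0,ok=F), EMIT:P2(v=0,ok=F)] out:-; bubbles=2
Tick 7: [PARSE:-, VALIDATE:-, TRANSFORM:-, EMIT:P3(v=0,ok=F)] out:P2(v=0); bubbles=3
Tick 8: [PARSE:-, VALIDATE:-, TRANSFORM:-, EMIT:-] out:P3(v=0); bubbles=4
Total bubble-slots: 20

Answer: 20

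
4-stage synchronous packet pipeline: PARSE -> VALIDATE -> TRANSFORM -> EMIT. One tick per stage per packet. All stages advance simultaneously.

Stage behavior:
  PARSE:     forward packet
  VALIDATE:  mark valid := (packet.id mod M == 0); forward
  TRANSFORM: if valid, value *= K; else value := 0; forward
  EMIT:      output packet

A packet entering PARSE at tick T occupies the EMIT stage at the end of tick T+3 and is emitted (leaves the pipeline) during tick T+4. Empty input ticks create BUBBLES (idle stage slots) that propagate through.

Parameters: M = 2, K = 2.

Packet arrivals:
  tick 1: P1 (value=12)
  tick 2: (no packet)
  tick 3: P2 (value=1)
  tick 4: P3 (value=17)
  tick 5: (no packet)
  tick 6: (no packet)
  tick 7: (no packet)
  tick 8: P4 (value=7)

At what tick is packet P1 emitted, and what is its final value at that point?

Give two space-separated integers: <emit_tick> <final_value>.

Answer: 5 0

Derivation:
Tick 1: [PARSE:P1(v=12,ok=F), VALIDATE:-, TRANSFORM:-, EMIT:-] out:-; in:P1
Tick 2: [PARSE:-, VALIDATE:P1(v=12,ok=F), TRANSFORM:-, EMIT:-] out:-; in:-
Tick 3: [PARSE:P2(v=1,ok=F), VALIDATE:-, TRANSFORM:P1(v=0,ok=F), EMIT:-] out:-; in:P2
Tick 4: [PARSE:P3(v=17,ok=F), VALIDATE:P2(v=1,ok=T), TRANSFORM:-, EMIT:P1(v=0,ok=F)] out:-; in:P3
Tick 5: [PARSE:-, VALIDATE:P3(v=17,ok=F), TRANSFORM:P2(v=2,ok=T), EMIT:-] out:P1(v=0); in:-
Tick 6: [PARSE:-, VALIDATE:-, TRANSFORM:P3(v=0,ok=F), EMIT:P2(v=2,ok=T)] out:-; in:-
Tick 7: [PARSE:-, VALIDATE:-, TRANSFORM:-, EMIT:P3(v=0,ok=F)] out:P2(v=2); in:-
Tick 8: [PARSE:P4(v=7,ok=F), VALIDATE:-, TRANSFORM:-, EMIT:-] out:P3(v=0); in:P4
Tick 9: [PARSE:-, VALIDATE:P4(v=7,ok=T), TRANSFORM:-, EMIT:-] out:-; in:-
Tick 10: [PARSE:-, VALIDATE:-, TRANSFORM:P4(v=14,ok=T), EMIT:-] out:-; in:-
Tick 11: [PARSE:-, VALIDATE:-, TRANSFORM:-, EMIT:P4(v=14,ok=T)] out:-; in:-
Tick 12: [PARSE:-, VALIDATE:-, TRANSFORM:-, EMIT:-] out:P4(v=14); in:-
P1: arrives tick 1, valid=False (id=1, id%2=1), emit tick 5, final value 0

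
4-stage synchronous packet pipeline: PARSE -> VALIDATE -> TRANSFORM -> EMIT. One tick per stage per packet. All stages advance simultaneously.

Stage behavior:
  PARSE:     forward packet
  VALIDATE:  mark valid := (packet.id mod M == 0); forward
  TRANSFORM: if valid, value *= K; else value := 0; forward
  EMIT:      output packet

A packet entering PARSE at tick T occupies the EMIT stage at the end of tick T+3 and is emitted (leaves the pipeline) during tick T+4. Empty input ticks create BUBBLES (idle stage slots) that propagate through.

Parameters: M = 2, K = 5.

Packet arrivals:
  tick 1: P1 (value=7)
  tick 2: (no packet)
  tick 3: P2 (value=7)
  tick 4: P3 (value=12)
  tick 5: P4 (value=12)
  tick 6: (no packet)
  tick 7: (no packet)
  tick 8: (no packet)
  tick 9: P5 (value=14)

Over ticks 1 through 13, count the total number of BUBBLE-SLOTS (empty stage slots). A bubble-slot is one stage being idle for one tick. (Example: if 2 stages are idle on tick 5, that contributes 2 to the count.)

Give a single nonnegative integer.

Tick 1: [PARSE:P1(v=7,ok=F), VALIDATE:-, TRANSFORM:-, EMIT:-] out:-; bubbles=3
Tick 2: [PARSE:-, VALIDATE:P1(v=7,ok=F), TRANSFORM:-, EMIT:-] out:-; bubbles=3
Tick 3: [PARSE:P2(v=7,ok=F), VALIDATE:-, TRANSFORM:P1(v=0,ok=F), EMIT:-] out:-; bubbles=2
Tick 4: [PARSE:P3(v=12,ok=F), VALIDATE:P2(v=7,ok=T), TRANSFORM:-, EMIT:P1(v=0,ok=F)] out:-; bubbles=1
Tick 5: [PARSE:P4(v=12,ok=F), VALIDATE:P3(v=12,ok=F), TRANSFORM:P2(v=35,ok=T), EMIT:-] out:P1(v=0); bubbles=1
Tick 6: [PARSE:-, VALIDATE:P4(v=12,ok=T), TRANSFORM:P3(v=0,ok=F), EMIT:P2(v=35,ok=T)] out:-; bubbles=1
Tick 7: [PARSE:-, VALIDATE:-, TRANSFORM:P4(v=60,ok=T), EMIT:P3(v=0,ok=F)] out:P2(v=35); bubbles=2
Tick 8: [PARSE:-, VALIDATE:-, TRANSFORM:-, EMIT:P4(v=60,ok=T)] out:P3(v=0); bubbles=3
Tick 9: [PARSE:P5(v=14,ok=F), VALIDATE:-, TRANSFORM:-, EMIT:-] out:P4(v=60); bubbles=3
Tick 10: [PARSE:-, VALIDATE:P5(v=14,ok=F), TRANSFORM:-, EMIT:-] out:-; bubbles=3
Tick 11: [PARSE:-, VALIDATE:-, TRANSFORM:P5(v=0,ok=F), EMIT:-] out:-; bubbles=3
Tick 12: [PARSE:-, VALIDATE:-, TRANSFORM:-, EMIT:P5(v=0,ok=F)] out:-; bubbles=3
Tick 13: [PARSE:-, VALIDATE:-, TRANSFORM:-, EMIT:-] out:P5(v=0); bubbles=4
Total bubble-slots: 32

Answer: 32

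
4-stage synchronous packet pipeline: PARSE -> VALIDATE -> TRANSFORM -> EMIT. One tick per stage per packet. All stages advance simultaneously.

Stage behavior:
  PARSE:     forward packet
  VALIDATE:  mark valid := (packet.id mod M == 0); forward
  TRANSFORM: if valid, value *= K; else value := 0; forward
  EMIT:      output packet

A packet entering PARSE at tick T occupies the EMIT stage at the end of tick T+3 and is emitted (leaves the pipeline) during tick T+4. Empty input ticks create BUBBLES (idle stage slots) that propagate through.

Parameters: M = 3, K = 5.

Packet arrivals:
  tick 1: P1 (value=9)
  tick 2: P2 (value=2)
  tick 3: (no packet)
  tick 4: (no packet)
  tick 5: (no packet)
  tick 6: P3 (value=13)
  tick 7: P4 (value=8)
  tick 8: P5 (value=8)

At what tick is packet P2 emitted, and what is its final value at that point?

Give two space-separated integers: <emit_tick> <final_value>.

Tick 1: [PARSE:P1(v=9,ok=F), VALIDATE:-, TRANSFORM:-, EMIT:-] out:-; in:P1
Tick 2: [PARSE:P2(v=2,ok=F), VALIDATE:P1(v=9,ok=F), TRANSFORM:-, EMIT:-] out:-; in:P2
Tick 3: [PARSE:-, VALIDATE:P2(v=2,ok=F), TRANSFORM:P1(v=0,ok=F), EMIT:-] out:-; in:-
Tick 4: [PARSE:-, VALIDATE:-, TRANSFORM:P2(v=0,ok=F), EMIT:P1(v=0,ok=F)] out:-; in:-
Tick 5: [PARSE:-, VALIDATE:-, TRANSFORM:-, EMIT:P2(v=0,ok=F)] out:P1(v=0); in:-
Tick 6: [PARSE:P3(v=13,ok=F), VALIDATE:-, TRANSFORM:-, EMIT:-] out:P2(v=0); in:P3
Tick 7: [PARSE:P4(v=8,ok=F), VALIDATE:P3(v=13,ok=T), TRANSFORM:-, EMIT:-] out:-; in:P4
Tick 8: [PARSE:P5(v=8,ok=F), VALIDATE:P4(v=8,ok=F), TRANSFORM:P3(v=65,ok=T), EMIT:-] out:-; in:P5
Tick 9: [PARSE:-, VALIDATE:P5(v=8,ok=F), TRANSFORM:P4(v=0,ok=F), EMIT:P3(v=65,ok=T)] out:-; in:-
Tick 10: [PARSE:-, VALIDATE:-, TRANSFORM:P5(v=0,ok=F), EMIT:P4(v=0,ok=F)] out:P3(v=65); in:-
Tick 11: [PARSE:-, VALIDATE:-, TRANSFORM:-, EMIT:P5(v=0,ok=F)] out:P4(v=0); in:-
Tick 12: [PARSE:-, VALIDATE:-, TRANSFORM:-, EMIT:-] out:P5(v=0); in:-
P2: arrives tick 2, valid=False (id=2, id%3=2), emit tick 6, final value 0

Answer: 6 0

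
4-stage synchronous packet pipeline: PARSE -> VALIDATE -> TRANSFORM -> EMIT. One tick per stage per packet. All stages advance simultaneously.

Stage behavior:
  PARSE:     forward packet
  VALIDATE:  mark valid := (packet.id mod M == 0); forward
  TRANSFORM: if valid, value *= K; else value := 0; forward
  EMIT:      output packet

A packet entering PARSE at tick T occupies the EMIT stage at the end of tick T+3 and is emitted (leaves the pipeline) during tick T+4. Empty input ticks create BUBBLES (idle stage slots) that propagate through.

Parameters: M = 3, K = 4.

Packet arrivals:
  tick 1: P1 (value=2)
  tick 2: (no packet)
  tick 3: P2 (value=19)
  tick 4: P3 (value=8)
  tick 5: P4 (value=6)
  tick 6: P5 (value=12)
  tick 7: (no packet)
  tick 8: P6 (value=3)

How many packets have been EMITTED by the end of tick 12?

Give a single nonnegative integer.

Answer: 6

Derivation:
Tick 1: [PARSE:P1(v=2,ok=F), VALIDATE:-, TRANSFORM:-, EMIT:-] out:-; in:P1
Tick 2: [PARSE:-, VALIDATE:P1(v=2,ok=F), TRANSFORM:-, EMIT:-] out:-; in:-
Tick 3: [PARSE:P2(v=19,ok=F), VALIDATE:-, TRANSFORM:P1(v=0,ok=F), EMIT:-] out:-; in:P2
Tick 4: [PARSE:P3(v=8,ok=F), VALIDATE:P2(v=19,ok=F), TRANSFORM:-, EMIT:P1(v=0,ok=F)] out:-; in:P3
Tick 5: [PARSE:P4(v=6,ok=F), VALIDATE:P3(v=8,ok=T), TRANSFORM:P2(v=0,ok=F), EMIT:-] out:P1(v=0); in:P4
Tick 6: [PARSE:P5(v=12,ok=F), VALIDATE:P4(v=6,ok=F), TRANSFORM:P3(v=32,ok=T), EMIT:P2(v=0,ok=F)] out:-; in:P5
Tick 7: [PARSE:-, VALIDATE:P5(v=12,ok=F), TRANSFORM:P4(v=0,ok=F), EMIT:P3(v=32,ok=T)] out:P2(v=0); in:-
Tick 8: [PARSE:P6(v=3,ok=F), VALIDATE:-, TRANSFORM:P5(v=0,ok=F), EMIT:P4(v=0,ok=F)] out:P3(v=32); in:P6
Tick 9: [PARSE:-, VALIDATE:P6(v=3,ok=T), TRANSFORM:-, EMIT:P5(v=0,ok=F)] out:P4(v=0); in:-
Tick 10: [PARSE:-, VALIDATE:-, TRANSFORM:P6(v=12,ok=T), EMIT:-] out:P5(v=0); in:-
Tick 11: [PARSE:-, VALIDATE:-, TRANSFORM:-, EMIT:P6(v=12,ok=T)] out:-; in:-
Tick 12: [PARSE:-, VALIDATE:-, TRANSFORM:-, EMIT:-] out:P6(v=12); in:-
Emitted by tick 12: ['P1', 'P2', 'P3', 'P4', 'P5', 'P6']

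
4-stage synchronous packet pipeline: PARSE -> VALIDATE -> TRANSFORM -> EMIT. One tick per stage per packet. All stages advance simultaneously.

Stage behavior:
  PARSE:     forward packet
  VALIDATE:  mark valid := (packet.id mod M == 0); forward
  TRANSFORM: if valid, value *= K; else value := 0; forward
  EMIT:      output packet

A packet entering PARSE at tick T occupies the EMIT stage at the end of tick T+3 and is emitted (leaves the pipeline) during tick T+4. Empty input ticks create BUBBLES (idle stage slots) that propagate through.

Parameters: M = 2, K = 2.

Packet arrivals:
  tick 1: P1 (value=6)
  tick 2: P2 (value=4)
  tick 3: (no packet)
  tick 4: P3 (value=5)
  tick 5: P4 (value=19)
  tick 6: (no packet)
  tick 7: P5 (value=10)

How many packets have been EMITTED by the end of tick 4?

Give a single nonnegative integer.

Answer: 0

Derivation:
Tick 1: [PARSE:P1(v=6,ok=F), VALIDATE:-, TRANSFORM:-, EMIT:-] out:-; in:P1
Tick 2: [PARSE:P2(v=4,ok=F), VALIDATE:P1(v=6,ok=F), TRANSFORM:-, EMIT:-] out:-; in:P2
Tick 3: [PARSE:-, VALIDATE:P2(v=4,ok=T), TRANSFORM:P1(v=0,ok=F), EMIT:-] out:-; in:-
Tick 4: [PARSE:P3(v=5,ok=F), VALIDATE:-, TRANSFORM:P2(v=8,ok=T), EMIT:P1(v=0,ok=F)] out:-; in:P3
Emitted by tick 4: []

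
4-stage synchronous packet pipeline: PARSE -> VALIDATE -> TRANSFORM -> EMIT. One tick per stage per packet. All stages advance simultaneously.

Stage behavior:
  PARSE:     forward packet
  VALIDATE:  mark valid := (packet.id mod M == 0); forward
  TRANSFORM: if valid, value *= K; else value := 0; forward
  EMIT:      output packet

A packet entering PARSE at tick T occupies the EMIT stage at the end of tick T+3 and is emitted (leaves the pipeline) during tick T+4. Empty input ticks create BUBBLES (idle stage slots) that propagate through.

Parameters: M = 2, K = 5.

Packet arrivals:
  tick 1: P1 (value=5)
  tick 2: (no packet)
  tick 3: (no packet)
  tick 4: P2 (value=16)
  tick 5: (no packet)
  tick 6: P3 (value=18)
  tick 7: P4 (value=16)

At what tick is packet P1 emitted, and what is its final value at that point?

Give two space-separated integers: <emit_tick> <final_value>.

Answer: 5 0

Derivation:
Tick 1: [PARSE:P1(v=5,ok=F), VALIDATE:-, TRANSFORM:-, EMIT:-] out:-; in:P1
Tick 2: [PARSE:-, VALIDATE:P1(v=5,ok=F), TRANSFORM:-, EMIT:-] out:-; in:-
Tick 3: [PARSE:-, VALIDATE:-, TRANSFORM:P1(v=0,ok=F), EMIT:-] out:-; in:-
Tick 4: [PARSE:P2(v=16,ok=F), VALIDATE:-, TRANSFORM:-, EMIT:P1(v=0,ok=F)] out:-; in:P2
Tick 5: [PARSE:-, VALIDATE:P2(v=16,ok=T), TRANSFORM:-, EMIT:-] out:P1(v=0); in:-
Tick 6: [PARSE:P3(v=18,ok=F), VALIDATE:-, TRANSFORM:P2(v=80,ok=T), EMIT:-] out:-; in:P3
Tick 7: [PARSE:P4(v=16,ok=F), VALIDATE:P3(v=18,ok=F), TRANSFORM:-, EMIT:P2(v=80,ok=T)] out:-; in:P4
Tick 8: [PARSE:-, VALIDATE:P4(v=16,ok=T), TRANSFORM:P3(v=0,ok=F), EMIT:-] out:P2(v=80); in:-
Tick 9: [PARSE:-, VALIDATE:-, TRANSFORM:P4(v=80,ok=T), EMIT:P3(v=0,ok=F)] out:-; in:-
Tick 10: [PARSE:-, VALIDATE:-, TRANSFORM:-, EMIT:P4(v=80,ok=T)] out:P3(v=0); in:-
Tick 11: [PARSE:-, VALIDATE:-, TRANSFORM:-, EMIT:-] out:P4(v=80); in:-
P1: arrives tick 1, valid=False (id=1, id%2=1), emit tick 5, final value 0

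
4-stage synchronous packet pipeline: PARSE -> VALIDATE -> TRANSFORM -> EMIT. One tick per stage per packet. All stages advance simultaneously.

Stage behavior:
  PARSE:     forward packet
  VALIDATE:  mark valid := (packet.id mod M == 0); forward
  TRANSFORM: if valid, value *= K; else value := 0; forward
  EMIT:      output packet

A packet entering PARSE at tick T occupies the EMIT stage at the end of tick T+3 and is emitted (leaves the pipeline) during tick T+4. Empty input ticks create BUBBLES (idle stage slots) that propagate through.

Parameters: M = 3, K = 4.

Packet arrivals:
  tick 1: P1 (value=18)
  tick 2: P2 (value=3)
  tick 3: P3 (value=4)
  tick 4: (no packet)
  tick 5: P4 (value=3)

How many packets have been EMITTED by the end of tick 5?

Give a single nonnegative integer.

Answer: 1

Derivation:
Tick 1: [PARSE:P1(v=18,ok=F), VALIDATE:-, TRANSFORM:-, EMIT:-] out:-; in:P1
Tick 2: [PARSE:P2(v=3,ok=F), VALIDATE:P1(v=18,ok=F), TRANSFORM:-, EMIT:-] out:-; in:P2
Tick 3: [PARSE:P3(v=4,ok=F), VALIDATE:P2(v=3,ok=F), TRANSFORM:P1(v=0,ok=F), EMIT:-] out:-; in:P3
Tick 4: [PARSE:-, VALIDATE:P3(v=4,ok=T), TRANSFORM:P2(v=0,ok=F), EMIT:P1(v=0,ok=F)] out:-; in:-
Tick 5: [PARSE:P4(v=3,ok=F), VALIDATE:-, TRANSFORM:P3(v=16,ok=T), EMIT:P2(v=0,ok=F)] out:P1(v=0); in:P4
Emitted by tick 5: ['P1']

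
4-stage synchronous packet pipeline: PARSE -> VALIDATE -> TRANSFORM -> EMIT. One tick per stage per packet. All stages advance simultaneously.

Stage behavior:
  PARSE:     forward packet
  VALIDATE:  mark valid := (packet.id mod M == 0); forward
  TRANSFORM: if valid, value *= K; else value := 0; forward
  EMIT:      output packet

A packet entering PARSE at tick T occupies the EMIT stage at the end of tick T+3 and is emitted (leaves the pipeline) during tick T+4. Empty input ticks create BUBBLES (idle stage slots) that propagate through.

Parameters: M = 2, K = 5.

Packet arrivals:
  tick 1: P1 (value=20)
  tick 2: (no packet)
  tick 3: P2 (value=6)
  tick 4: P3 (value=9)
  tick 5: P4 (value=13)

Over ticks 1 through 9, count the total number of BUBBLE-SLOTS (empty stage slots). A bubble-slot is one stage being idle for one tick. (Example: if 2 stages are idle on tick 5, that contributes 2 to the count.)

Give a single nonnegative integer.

Tick 1: [PARSE:P1(v=20,ok=F), VALIDATE:-, TRANSFORM:-, EMIT:-] out:-; bubbles=3
Tick 2: [PARSE:-, VALIDATE:P1(v=20,ok=F), TRANSFORM:-, EMIT:-] out:-; bubbles=3
Tick 3: [PARSE:P2(v=6,ok=F), VALIDATE:-, TRANSFORM:P1(v=0,ok=F), EMIT:-] out:-; bubbles=2
Tick 4: [PARSE:P3(v=9,ok=F), VALIDATE:P2(v=6,ok=T), TRANSFORM:-, EMIT:P1(v=0,ok=F)] out:-; bubbles=1
Tick 5: [PARSE:P4(v=13,ok=F), VALIDATE:P3(v=9,ok=F), TRANSFORM:P2(v=30,ok=T), EMIT:-] out:P1(v=0); bubbles=1
Tick 6: [PARSE:-, VALIDATE:P4(v=13,ok=T), TRANSFORM:P3(v=0,ok=F), EMIT:P2(v=30,ok=T)] out:-; bubbles=1
Tick 7: [PARSE:-, VALIDATE:-, TRANSFORM:P4(v=65,ok=T), EMIT:P3(v=0,ok=F)] out:P2(v=30); bubbles=2
Tick 8: [PARSE:-, VALIDATE:-, TRANSFORM:-, EMIT:P4(v=65,ok=T)] out:P3(v=0); bubbles=3
Tick 9: [PARSE:-, VALIDATE:-, TRANSFORM:-, EMIT:-] out:P4(v=65); bubbles=4
Total bubble-slots: 20

Answer: 20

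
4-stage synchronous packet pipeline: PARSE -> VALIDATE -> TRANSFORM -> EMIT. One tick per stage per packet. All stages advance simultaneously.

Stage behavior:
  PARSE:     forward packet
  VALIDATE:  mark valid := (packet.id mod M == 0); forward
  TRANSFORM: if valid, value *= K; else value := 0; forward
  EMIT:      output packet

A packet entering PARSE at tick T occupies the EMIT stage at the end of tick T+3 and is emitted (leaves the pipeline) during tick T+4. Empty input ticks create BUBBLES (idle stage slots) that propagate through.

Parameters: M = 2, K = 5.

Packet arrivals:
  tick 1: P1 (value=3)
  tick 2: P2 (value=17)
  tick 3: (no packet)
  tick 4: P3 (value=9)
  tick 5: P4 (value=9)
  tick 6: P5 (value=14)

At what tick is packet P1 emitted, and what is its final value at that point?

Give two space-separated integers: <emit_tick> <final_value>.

Tick 1: [PARSE:P1(v=3,ok=F), VALIDATE:-, TRANSFORM:-, EMIT:-] out:-; in:P1
Tick 2: [PARSE:P2(v=17,ok=F), VALIDATE:P1(v=3,ok=F), TRANSFORM:-, EMIT:-] out:-; in:P2
Tick 3: [PARSE:-, VALIDATE:P2(v=17,ok=T), TRANSFORM:P1(v=0,ok=F), EMIT:-] out:-; in:-
Tick 4: [PARSE:P3(v=9,ok=F), VALIDATE:-, TRANSFORM:P2(v=85,ok=T), EMIT:P1(v=0,ok=F)] out:-; in:P3
Tick 5: [PARSE:P4(v=9,ok=F), VALIDATE:P3(v=9,ok=F), TRANSFORM:-, EMIT:P2(v=85,ok=T)] out:P1(v=0); in:P4
Tick 6: [PARSE:P5(v=14,ok=F), VALIDATE:P4(v=9,ok=T), TRANSFORM:P3(v=0,ok=F), EMIT:-] out:P2(v=85); in:P5
Tick 7: [PARSE:-, VALIDATE:P5(v=14,ok=F), TRANSFORM:P4(v=45,ok=T), EMIT:P3(v=0,ok=F)] out:-; in:-
Tick 8: [PARSE:-, VALIDATE:-, TRANSFORM:P5(v=0,ok=F), EMIT:P4(v=45,ok=T)] out:P3(v=0); in:-
Tick 9: [PARSE:-, VALIDATE:-, TRANSFORM:-, EMIT:P5(v=0,ok=F)] out:P4(v=45); in:-
Tick 10: [PARSE:-, VALIDATE:-, TRANSFORM:-, EMIT:-] out:P5(v=0); in:-
P1: arrives tick 1, valid=False (id=1, id%2=1), emit tick 5, final value 0

Answer: 5 0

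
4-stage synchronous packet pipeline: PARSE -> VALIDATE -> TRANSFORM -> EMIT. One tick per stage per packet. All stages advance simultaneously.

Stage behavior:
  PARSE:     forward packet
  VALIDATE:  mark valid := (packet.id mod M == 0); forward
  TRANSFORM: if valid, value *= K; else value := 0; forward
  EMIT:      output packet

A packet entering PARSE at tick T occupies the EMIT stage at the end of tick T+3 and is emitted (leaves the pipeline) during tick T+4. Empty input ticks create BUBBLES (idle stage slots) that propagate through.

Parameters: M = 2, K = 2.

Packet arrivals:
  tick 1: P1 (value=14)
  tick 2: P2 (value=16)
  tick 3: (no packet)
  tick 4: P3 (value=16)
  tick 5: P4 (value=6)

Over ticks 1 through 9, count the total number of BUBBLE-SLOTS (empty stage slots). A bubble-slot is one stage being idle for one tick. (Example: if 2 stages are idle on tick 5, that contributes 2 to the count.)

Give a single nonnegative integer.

Answer: 20

Derivation:
Tick 1: [PARSE:P1(v=14,ok=F), VALIDATE:-, TRANSFORM:-, EMIT:-] out:-; bubbles=3
Tick 2: [PARSE:P2(v=16,ok=F), VALIDATE:P1(v=14,ok=F), TRANSFORM:-, EMIT:-] out:-; bubbles=2
Tick 3: [PARSE:-, VALIDATE:P2(v=16,ok=T), TRANSFORM:P1(v=0,ok=F), EMIT:-] out:-; bubbles=2
Tick 4: [PARSE:P3(v=16,ok=F), VALIDATE:-, TRANSFORM:P2(v=32,ok=T), EMIT:P1(v=0,ok=F)] out:-; bubbles=1
Tick 5: [PARSE:P4(v=6,ok=F), VALIDATE:P3(v=16,ok=F), TRANSFORM:-, EMIT:P2(v=32,ok=T)] out:P1(v=0); bubbles=1
Tick 6: [PARSE:-, VALIDATE:P4(v=6,ok=T), TRANSFORM:P3(v=0,ok=F), EMIT:-] out:P2(v=32); bubbles=2
Tick 7: [PARSE:-, VALIDATE:-, TRANSFORM:P4(v=12,ok=T), EMIT:P3(v=0,ok=F)] out:-; bubbles=2
Tick 8: [PARSE:-, VALIDATE:-, TRANSFORM:-, EMIT:P4(v=12,ok=T)] out:P3(v=0); bubbles=3
Tick 9: [PARSE:-, VALIDATE:-, TRANSFORM:-, EMIT:-] out:P4(v=12); bubbles=4
Total bubble-slots: 20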